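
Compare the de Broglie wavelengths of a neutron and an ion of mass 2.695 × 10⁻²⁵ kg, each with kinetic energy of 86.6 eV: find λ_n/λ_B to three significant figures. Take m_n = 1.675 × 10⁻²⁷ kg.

At fixed KE, p = √(2mKE) so λ = h/p ∝ 1/√m.
λ_n/λ_B = √(m_B/m_n) = √(2.695 × 10⁻²⁵/1.675 × 10⁻²⁷) = √(160.9) = 12.7.

λ_n/λ_B = 12.7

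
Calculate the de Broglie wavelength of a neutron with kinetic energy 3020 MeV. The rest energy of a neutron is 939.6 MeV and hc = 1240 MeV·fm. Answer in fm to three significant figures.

λ = 0.322 fm

Total energy E = KE + m₀c² = 3020 + 939.6 = 3959.6 MeV.
(pc)² = E² − (m₀c²)² = (3959.6)² − (939.6)² = 1.480 × 10⁷ MeV², so pc = 3847 MeV.
λ = hc/(pc) = 1240 MeV·fm / 3847 MeV = 0.322 fm.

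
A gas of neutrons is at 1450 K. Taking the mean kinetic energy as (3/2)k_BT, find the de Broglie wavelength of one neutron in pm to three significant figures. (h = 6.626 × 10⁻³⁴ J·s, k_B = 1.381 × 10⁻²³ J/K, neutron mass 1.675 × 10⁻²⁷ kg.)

KE = (3/2)k_BT = 1.5 × 1.381 × 10⁻²³ × 1450 = 3.004 × 10⁻²⁰ J.
p = √(2mKE) = √(2 × 1.675 × 10⁻²⁷ × 3.004 × 10⁻²⁰) = 1.003 × 10⁻²³ kg·m/s.
λ = h/p = 6.61 × 10⁻¹¹ m = 66.1 pm.

λ = 66.1 pm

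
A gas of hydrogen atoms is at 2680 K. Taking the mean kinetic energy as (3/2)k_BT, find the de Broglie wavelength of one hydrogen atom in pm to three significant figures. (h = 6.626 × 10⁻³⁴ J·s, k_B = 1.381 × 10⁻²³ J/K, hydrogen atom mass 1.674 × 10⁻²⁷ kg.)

KE = (3/2)k_BT = 1.5 × 1.381 × 10⁻²³ × 2680 = 5.552 × 10⁻²⁰ J.
p = √(2mKE) = √(2 × 1.674 × 10⁻²⁷ × 5.552 × 10⁻²⁰) = 1.363 × 10⁻²³ kg·m/s.
λ = h/p = 4.86 × 10⁻¹¹ m = 48.6 pm.

λ = 48.6 pm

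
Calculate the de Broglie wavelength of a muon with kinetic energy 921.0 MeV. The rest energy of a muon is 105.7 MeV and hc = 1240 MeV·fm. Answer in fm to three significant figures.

λ = 1.21 fm

Total energy E = KE + m₀c² = 921.0 + 105.7 = 1026.7 MeV.
(pc)² = E² − (m₀c²)² = (1026.7)² − (105.7)² = 1.043 × 10⁶ MeV², so pc = 1021 MeV.
λ = hc/(pc) = 1240 MeV·fm / 1021 MeV = 1.21 fm.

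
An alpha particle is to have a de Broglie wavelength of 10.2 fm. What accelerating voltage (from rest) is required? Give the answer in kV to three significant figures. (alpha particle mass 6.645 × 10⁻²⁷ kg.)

p = h/λ = 6.626 × 10⁻³⁴ / 1.020 × 10⁻¹⁴ = 6.496 × 10⁻²⁰ kg·m/s.
KE = p²/(2m) = 3.175 × 10⁻¹³ J.
V = KE/2e = 3.175 × 10⁻¹³ / (2 × 1.602 × 10⁻¹⁹) = 991 kV.

V = 991 kV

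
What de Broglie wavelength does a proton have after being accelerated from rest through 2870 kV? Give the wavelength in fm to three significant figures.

KE = eV = 1.602 × 10⁻¹⁹ × 2.870 × 10⁶ = 4.598 × 10⁻¹³ J.
p = √(2mKE) = √(2 × 1.673 × 10⁻²⁷ × 4.598 × 10⁻¹³) = 3.922 × 10⁻²⁰ kg·m/s.
λ = h/p = 6.626 × 10⁻³⁴ / 3.922 × 10⁻²⁰ = 1.69 × 10⁻¹⁴ m = 16.9 fm.

λ = 16.9 fm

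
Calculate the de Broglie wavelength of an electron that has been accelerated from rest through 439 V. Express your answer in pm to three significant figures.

KE = eV = 1.602 × 10⁻¹⁹ × 439.0 = 7.033 × 10⁻¹⁷ J.
p = √(2mKE) = √(2 × 9.109 × 10⁻³¹ × 7.033 × 10⁻¹⁷) = 1.132 × 10⁻²³ kg·m/s.
λ = h/p = 6.626 × 10⁻³⁴ / 1.132 × 10⁻²³ = 5.85 × 10⁻¹¹ m = 58.5 pm.

λ = 58.5 pm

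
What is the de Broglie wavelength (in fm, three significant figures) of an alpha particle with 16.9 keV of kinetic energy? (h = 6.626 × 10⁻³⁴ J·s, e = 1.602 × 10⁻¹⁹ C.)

λ = 110 fm

KE = 16.9 keV = 2.707 × 10⁻¹⁵ J.
p = √(2mKE) = √(2 × 6.645 × 10⁻²⁷ × 2.707 × 10⁻¹⁵) = 5.998 × 10⁻²¹ kg·m/s.
λ = h/p = 6.626 × 10⁻³⁴ / 5.998 × 10⁻²¹ = 1.10 × 10⁻¹³ m = 110 fm.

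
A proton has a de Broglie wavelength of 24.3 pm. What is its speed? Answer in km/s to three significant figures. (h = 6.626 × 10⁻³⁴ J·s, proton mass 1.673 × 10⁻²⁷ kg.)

v = 16.3 km/s

p = h/λ = 6.626 × 10⁻³⁴ / 2.430 × 10⁻¹¹ = 2.727 × 10⁻²³ kg·m/s.
v = p/m = 2.727 × 10⁻²³ / 1.673 × 10⁻²⁷ = 1.63 × 10⁴ m/s = 16.3 km/s.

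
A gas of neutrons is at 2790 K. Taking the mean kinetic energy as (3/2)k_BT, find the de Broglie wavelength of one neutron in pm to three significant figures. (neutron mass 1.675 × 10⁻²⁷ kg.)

λ = 47.6 pm

KE = (3/2)k_BT = 1.5 × 1.381 × 10⁻²³ × 2790 = 5.779 × 10⁻²⁰ J.
p = √(2mKE) = √(2 × 1.675 × 10⁻²⁷ × 5.779 × 10⁻²⁰) = 1.391 × 10⁻²³ kg·m/s.
λ = h/p = 4.76 × 10⁻¹¹ m = 47.6 pm.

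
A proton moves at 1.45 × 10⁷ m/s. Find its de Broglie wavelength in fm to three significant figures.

λ = 27.3 fm

p = mv = 1.673 × 10⁻²⁷ × 1.45 × 10⁷ = 2.426 × 10⁻²⁰ kg·m/s.
λ = h/p = 6.626 × 10⁻³⁴ / 2.426 × 10⁻²⁰ = 2.73 × 10⁻¹⁴ m = 27.3 fm.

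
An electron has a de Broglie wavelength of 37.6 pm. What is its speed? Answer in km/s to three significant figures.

v = 1.93 × 10⁴ km/s

p = h/λ = 6.626 × 10⁻³⁴ / 3.760 × 10⁻¹¹ = 1.762 × 10⁻²³ kg·m/s.
v = p/m = 1.762 × 10⁻²³ / 9.109 × 10⁻³¹ = 1.93 × 10⁷ m/s = 1.93 × 10⁴ km/s.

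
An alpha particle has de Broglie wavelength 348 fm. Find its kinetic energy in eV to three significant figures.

KE = 1700 eV

p = h/λ = 6.626 × 10⁻³⁴ / 3.480 × 10⁻¹³ = 1.904 × 10⁻²¹ kg·m/s.
KE = p²/(2m) = (1.904 × 10⁻²¹)² / (2 × 6.645 × 10⁻²⁷) = 2.728 × 10⁻¹⁶ J = 1700 eV.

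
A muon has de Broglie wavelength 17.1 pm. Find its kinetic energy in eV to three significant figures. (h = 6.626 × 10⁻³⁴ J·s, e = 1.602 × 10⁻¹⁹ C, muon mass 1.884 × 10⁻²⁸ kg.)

p = h/λ = 6.626 × 10⁻³⁴ / 1.710 × 10⁻¹¹ = 3.875 × 10⁻²³ kg·m/s.
KE = p²/(2m) = (3.875 × 10⁻²³)² / (2 × 1.884 × 10⁻²⁸) = 3.985 × 10⁻¹⁸ J = 24.9 eV.

KE = 24.9 eV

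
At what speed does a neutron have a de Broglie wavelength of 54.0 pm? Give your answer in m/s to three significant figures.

v = 7330 m/s

p = h/λ = 6.626 × 10⁻³⁴ / 5.400 × 10⁻¹¹ = 1.227 × 10⁻²³ kg·m/s.
v = p/m = 1.227 × 10⁻²³ / 1.675 × 10⁻²⁷ = 7.33 × 10³ m/s = 7330 m/s.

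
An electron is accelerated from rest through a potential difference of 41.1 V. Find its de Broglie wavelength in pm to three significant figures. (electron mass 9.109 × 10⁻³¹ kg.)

KE = eV = 1.602 × 10⁻¹⁹ × 41.10 = 6.584 × 10⁻¹⁸ J.
p = √(2mKE) = √(2 × 9.109 × 10⁻³¹ × 6.584 × 10⁻¹⁸) = 3.463 × 10⁻²⁴ kg·m/s.
λ = h/p = 6.626 × 10⁻³⁴ / 3.463 × 10⁻²⁴ = 1.91 × 10⁻¹⁰ m = 191 pm.

λ = 191 pm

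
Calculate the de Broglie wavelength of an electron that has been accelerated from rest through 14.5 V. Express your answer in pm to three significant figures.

KE = eV = 1.602 × 10⁻¹⁹ × 14.50 = 2.323 × 10⁻¹⁸ J.
p = √(2mKE) = √(2 × 9.109 × 10⁻³¹ × 2.323 × 10⁻¹⁸) = 2.057 × 10⁻²⁴ kg·m/s.
λ = h/p = 6.626 × 10⁻³⁴ / 2.057 × 10⁻²⁴ = 3.22 × 10⁻¹⁰ m = 322 pm.

λ = 322 pm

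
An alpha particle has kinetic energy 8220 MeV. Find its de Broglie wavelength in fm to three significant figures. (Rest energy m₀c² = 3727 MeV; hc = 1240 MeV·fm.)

Total energy E = KE + m₀c² = 8220 + 3727 = 11947 MeV.
(pc)² = E² − (m₀c²)² = (11947)² − (3727)² = 1.288 × 10⁸ MeV², so pc = 1.135 × 10⁴ MeV.
λ = hc/(pc) = 1240 MeV·fm / 1.135 × 10⁴ MeV = 0.109 fm.

λ = 0.109 fm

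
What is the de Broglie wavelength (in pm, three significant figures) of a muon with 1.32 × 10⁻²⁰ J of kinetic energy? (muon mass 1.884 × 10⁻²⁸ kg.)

λ = 297 pm

p = √(2mKE) = √(2 × 1.884 × 10⁻²⁸ × 1.320 × 10⁻²⁰) = 2.230 × 10⁻²⁴ kg·m/s.
λ = h/p = 6.626 × 10⁻³⁴ / 2.230 × 10⁻²⁴ = 2.97 × 10⁻¹⁰ m = 297 pm.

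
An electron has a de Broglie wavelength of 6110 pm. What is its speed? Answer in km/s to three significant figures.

p = h/λ = 6.626 × 10⁻³⁴ / 6.110 × 10⁻⁹ = 1.084 × 10⁻²⁵ kg·m/s.
v = p/m = 1.084 × 10⁻²⁵ / 9.109 × 10⁻³¹ = 1.19 × 10⁵ m/s = 119 km/s.

v = 119 km/s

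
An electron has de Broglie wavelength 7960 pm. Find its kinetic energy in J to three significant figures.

p = h/λ = 6.626 × 10⁻³⁴ / 7.960 × 10⁻⁹ = 8.324 × 10⁻²⁶ kg·m/s.
KE = p²/(2m) = (8.324 × 10⁻²⁶)² / (2 × 9.109 × 10⁻³¹) = 3.803 × 10⁻²¹ J = 3.80 × 10⁻²¹ J.

KE = 3.80 × 10⁻²¹ J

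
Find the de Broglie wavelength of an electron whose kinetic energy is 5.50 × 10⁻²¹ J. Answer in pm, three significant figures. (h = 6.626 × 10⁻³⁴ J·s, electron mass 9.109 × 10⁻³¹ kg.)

p = √(2mKE) = √(2 × 9.109 × 10⁻³¹ × 5.500 × 10⁻²¹) = 1.001 × 10⁻²⁵ kg·m/s.
λ = h/p = 6.626 × 10⁻³⁴ / 1.001 × 10⁻²⁵ = 6.62 × 10⁻⁹ m = 6620 pm.

λ = 6620 pm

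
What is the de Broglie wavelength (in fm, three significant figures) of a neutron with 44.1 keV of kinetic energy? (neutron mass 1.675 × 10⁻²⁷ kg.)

KE = 44.1 keV = 7.065 × 10⁻¹⁵ J.
p = √(2mKE) = √(2 × 1.675 × 10⁻²⁷ × 7.065 × 10⁻¹⁵) = 4.865 × 10⁻²¹ kg·m/s.
λ = h/p = 6.626 × 10⁻³⁴ / 4.865 × 10⁻²¹ = 1.36 × 10⁻¹³ m = 136 fm.

λ = 136 fm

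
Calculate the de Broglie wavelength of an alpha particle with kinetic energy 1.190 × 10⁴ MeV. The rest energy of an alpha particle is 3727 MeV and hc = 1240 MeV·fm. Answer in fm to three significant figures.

λ = 0.0817 fm

Total energy E = KE + m₀c² = 1.190 × 10⁴ + 3727 = 15627 MeV.
(pc)² = E² − (m₀c²)² = (15627)² − (3727)² = 2.303 × 10⁸ MeV², so pc = 1.518 × 10⁴ MeV.
λ = hc/(pc) = 1240 MeV·fm / 1.518 × 10⁴ MeV = 0.0817 fm.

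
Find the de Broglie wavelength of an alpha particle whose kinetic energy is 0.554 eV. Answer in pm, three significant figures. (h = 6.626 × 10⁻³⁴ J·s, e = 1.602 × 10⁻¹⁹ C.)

λ = 19.3 pm

KE = 0.554 eV = 8.875 × 10⁻²⁰ J.
p = √(2mKE) = √(2 × 6.645 × 10⁻²⁷ × 8.875 × 10⁻²⁰) = 3.434 × 10⁻²³ kg·m/s.
λ = h/p = 6.626 × 10⁻³⁴ / 3.434 × 10⁻²³ = 1.93 × 10⁻¹¹ m = 19.3 pm.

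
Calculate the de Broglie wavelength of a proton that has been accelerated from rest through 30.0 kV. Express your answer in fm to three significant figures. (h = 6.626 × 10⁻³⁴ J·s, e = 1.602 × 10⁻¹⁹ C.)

λ = 165 fm

KE = eV = 1.602 × 10⁻¹⁹ × 3.000 × 10⁴ = 4.806 × 10⁻¹⁵ J.
p = √(2mKE) = √(2 × 1.673 × 10⁻²⁷ × 4.806 × 10⁻¹⁵) = 4.010 × 10⁻²¹ kg·m/s.
λ = h/p = 6.626 × 10⁻³⁴ / 4.010 × 10⁻²¹ = 1.65 × 10⁻¹³ m = 165 fm.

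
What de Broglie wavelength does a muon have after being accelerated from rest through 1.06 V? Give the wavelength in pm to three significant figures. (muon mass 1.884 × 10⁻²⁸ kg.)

KE = eV = 1.602 × 10⁻¹⁹ × 1.060 = 1.698 × 10⁻¹⁹ J.
p = √(2mKE) = √(2 × 1.884 × 10⁻²⁸ × 1.698 × 10⁻¹⁹) = 7.999 × 10⁻²⁴ kg·m/s.
λ = h/p = 6.626 × 10⁻³⁴ / 7.999 × 10⁻²⁴ = 8.28 × 10⁻¹¹ m = 82.8 pm.

λ = 82.8 pm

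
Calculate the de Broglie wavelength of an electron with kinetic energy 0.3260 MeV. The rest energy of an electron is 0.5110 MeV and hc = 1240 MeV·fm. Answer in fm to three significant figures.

λ = 1870 fm

Total energy E = KE + m₀c² = 0.3260 + 0.5110 = 0.8370 MeV.
(pc)² = E² − (m₀c²)² = (0.8370)² − (0.5110)² = 0.4394 MeV², so pc = 0.6629 MeV.
λ = hc/(pc) = 1240 MeV·fm / 0.6629 MeV = 1870 fm.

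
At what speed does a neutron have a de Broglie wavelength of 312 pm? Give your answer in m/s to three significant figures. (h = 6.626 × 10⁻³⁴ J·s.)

v = 1270 m/s

p = h/λ = 6.626 × 10⁻³⁴ / 3.120 × 10⁻¹⁰ = 2.124 × 10⁻²⁴ kg·m/s.
v = p/m = 2.124 × 10⁻²⁴ / 1.675 × 10⁻²⁷ = 1.27 × 10³ m/s = 1270 m/s.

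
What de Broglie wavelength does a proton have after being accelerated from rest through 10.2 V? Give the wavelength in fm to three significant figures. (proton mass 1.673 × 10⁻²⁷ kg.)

KE = eV = 1.602 × 10⁻¹⁹ × 10.20 = 1.634 × 10⁻¹⁸ J.
p = √(2mKE) = √(2 × 1.673 × 10⁻²⁷ × 1.634 × 10⁻¹⁸) = 7.394 × 10⁻²³ kg·m/s.
λ = h/p = 6.626 × 10⁻³⁴ / 7.394 × 10⁻²³ = 8.96 × 10⁻¹² m = 8960 fm.

λ = 8960 fm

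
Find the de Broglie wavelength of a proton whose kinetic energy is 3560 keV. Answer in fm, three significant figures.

λ = 15.2 fm

KE = 3560 keV = 5.703 × 10⁻¹³ J.
p = √(2mKE) = √(2 × 1.673 × 10⁻²⁷ × 5.703 × 10⁻¹³) = 4.368 × 10⁻²⁰ kg·m/s.
λ = h/p = 6.626 × 10⁻³⁴ / 4.368 × 10⁻²⁰ = 1.52 × 10⁻¹⁴ m = 15.2 fm.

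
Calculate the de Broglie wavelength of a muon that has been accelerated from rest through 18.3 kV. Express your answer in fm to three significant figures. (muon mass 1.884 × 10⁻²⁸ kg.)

λ = 630 fm

KE = eV = 1.602 × 10⁻¹⁹ × 1.830 × 10⁴ = 2.932 × 10⁻¹⁵ J.
p = √(2mKE) = √(2 × 1.884 × 10⁻²⁸ × 2.932 × 10⁻¹⁵) = 1.051 × 10⁻²¹ kg·m/s.
λ = h/p = 6.626 × 10⁻³⁴ / 1.051 × 10⁻²¹ = 6.30 × 10⁻¹³ m = 630 fm.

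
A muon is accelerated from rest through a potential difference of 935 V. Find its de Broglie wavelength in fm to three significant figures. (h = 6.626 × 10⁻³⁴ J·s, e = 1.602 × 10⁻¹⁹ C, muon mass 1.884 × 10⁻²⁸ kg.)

KE = eV = 1.602 × 10⁻¹⁹ × 935.0 = 1.498 × 10⁻¹⁶ J.
p = √(2mKE) = √(2 × 1.884 × 10⁻²⁸ × 1.498 × 10⁻¹⁶) = 2.376 × 10⁻²² kg·m/s.
λ = h/p = 6.626 × 10⁻³⁴ / 2.376 × 10⁻²² = 2.79 × 10⁻¹² m = 2790 fm.

λ = 2790 fm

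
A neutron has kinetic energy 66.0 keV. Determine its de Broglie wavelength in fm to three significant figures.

λ = 111 fm

KE = 66.0 keV = 1.057 × 10⁻¹⁴ J.
p = √(2mKE) = √(2 × 1.675 × 10⁻²⁷ × 1.057 × 10⁻¹⁴) = 5.951 × 10⁻²¹ kg·m/s.
λ = h/p = 6.626 × 10⁻³⁴ / 5.951 × 10⁻²¹ = 1.11 × 10⁻¹³ m = 111 fm.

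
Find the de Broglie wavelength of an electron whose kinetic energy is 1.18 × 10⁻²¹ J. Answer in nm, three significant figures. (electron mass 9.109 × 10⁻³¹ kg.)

λ = 14.3 nm

p = √(2mKE) = √(2 × 9.109 × 10⁻³¹ × 1.180 × 10⁻²¹) = 4.637 × 10⁻²⁶ kg·m/s.
λ = h/p = 6.626 × 10⁻³⁴ / 4.637 × 10⁻²⁶ = 1.43 × 10⁻⁸ m = 14.3 nm.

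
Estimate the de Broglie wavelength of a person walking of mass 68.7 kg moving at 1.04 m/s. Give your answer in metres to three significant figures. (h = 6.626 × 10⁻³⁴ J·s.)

λ = 9.27 × 10⁻³⁶ m

p = mv = 68.7 × 1.04 = 7.145 × 10¹ kg·m/s.
λ = h/p = 6.626 × 10⁻³⁴ / 7.145 × 10¹ = 9.27 × 10⁻³⁶ m.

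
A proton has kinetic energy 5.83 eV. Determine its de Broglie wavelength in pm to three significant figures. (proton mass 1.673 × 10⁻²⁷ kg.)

KE = 5.83 eV = 9.340 × 10⁻¹⁹ J.
p = √(2mKE) = √(2 × 1.673 × 10⁻²⁷ × 9.340 × 10⁻¹⁹) = 5.590 × 10⁻²³ kg·m/s.
λ = h/p = 6.626 × 10⁻³⁴ / 5.590 × 10⁻²³ = 1.19 × 10⁻¹¹ m = 11.9 pm.

λ = 11.9 pm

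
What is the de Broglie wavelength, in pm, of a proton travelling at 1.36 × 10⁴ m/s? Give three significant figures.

λ = 29.1 pm

p = mv = 1.673 × 10⁻²⁷ × 1.36 × 10⁴ = 2.275 × 10⁻²³ kg·m/s.
λ = h/p = 6.626 × 10⁻³⁴ / 2.275 × 10⁻²³ = 2.91 × 10⁻¹¹ m = 29.1 pm.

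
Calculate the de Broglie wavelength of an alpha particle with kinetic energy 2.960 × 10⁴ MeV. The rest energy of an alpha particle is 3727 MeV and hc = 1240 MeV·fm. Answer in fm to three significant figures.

Total energy E = KE + m₀c² = 2.960 × 10⁴ + 3727 = 33327 MeV.
(pc)² = E² − (m₀c²)² = (33327)² − (3727)² = 1.097 × 10⁹ MeV², so pc = 3.312 × 10⁴ MeV.
λ = hc/(pc) = 1240 MeV·fm / 3.312 × 10⁴ MeV = 0.0374 fm.

λ = 0.0374 fm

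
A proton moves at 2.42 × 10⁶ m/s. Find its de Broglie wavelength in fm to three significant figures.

p = mv = 1.673 × 10⁻²⁷ × 2.42 × 10⁶ = 4.049 × 10⁻²¹ kg·m/s.
λ = h/p = 6.626 × 10⁻³⁴ / 4.049 × 10⁻²¹ = 1.64 × 10⁻¹³ m = 164 fm.

λ = 164 fm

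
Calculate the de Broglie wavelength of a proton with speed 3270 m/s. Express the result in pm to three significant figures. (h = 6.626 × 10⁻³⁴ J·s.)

λ = 121 pm

p = mv = 1.673 × 10⁻²⁷ × 3270 = 5.471 × 10⁻²⁴ kg·m/s.
λ = h/p = 6.626 × 10⁻³⁴ / 5.471 × 10⁻²⁴ = 1.21 × 10⁻¹⁰ m = 121 pm.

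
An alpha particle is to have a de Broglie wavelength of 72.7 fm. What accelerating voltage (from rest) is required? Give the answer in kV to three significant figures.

V = 19.5 kV

p = h/λ = 6.626 × 10⁻³⁴ / 7.270 × 10⁻¹⁴ = 9.114 × 10⁻²¹ kg·m/s.
KE = p²/(2m) = 6.250 × 10⁻¹⁵ J.
V = KE/2e = 6.250 × 10⁻¹⁵ / (2 × 1.602 × 10⁻¹⁹) = 19.5 kV.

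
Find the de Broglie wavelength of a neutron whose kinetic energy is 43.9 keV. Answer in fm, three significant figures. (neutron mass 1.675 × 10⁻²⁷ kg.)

KE = 43.9 keV = 7.033 × 10⁻¹⁵ J.
p = √(2mKE) = √(2 × 1.675 × 10⁻²⁷ × 7.033 × 10⁻¹⁵) = 4.854 × 10⁻²¹ kg·m/s.
λ = h/p = 6.626 × 10⁻³⁴ / 4.854 × 10⁻²¹ = 1.37 × 10⁻¹³ m = 137 fm.

λ = 137 fm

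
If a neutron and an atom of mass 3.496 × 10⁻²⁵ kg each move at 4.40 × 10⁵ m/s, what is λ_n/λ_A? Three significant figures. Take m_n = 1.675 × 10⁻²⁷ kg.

λ_n/λ_A = 209

At fixed v, p = mv so λ = h/(mv) ∝ 1/m.
λ_n/λ_A = m_A/m_n = 3.496 × 10⁻²⁵/1.675 × 10⁻²⁷ = 209.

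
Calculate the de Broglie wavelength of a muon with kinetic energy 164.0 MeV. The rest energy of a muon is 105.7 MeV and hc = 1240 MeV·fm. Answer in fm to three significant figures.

Total energy E = KE + m₀c² = 164.0 + 105.7 = 269.7 MeV.
(pc)² = E² − (m₀c²)² = (269.7)² − (105.7)² = 6.157 × 10⁴ MeV², so pc = 248.1 MeV.
λ = hc/(pc) = 1240 MeV·fm / 248.1 MeV = 5.00 fm.

λ = 5.00 fm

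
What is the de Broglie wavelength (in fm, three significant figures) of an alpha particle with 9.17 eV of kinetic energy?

KE = 9.17 eV = 1.469 × 10⁻¹⁸ J.
p = √(2mKE) = √(2 × 6.645 × 10⁻²⁷ × 1.469 × 10⁻¹⁸) = 1.397 × 10⁻²² kg·m/s.
λ = h/p = 6.626 × 10⁻³⁴ / 1.397 × 10⁻²² = 4.74 × 10⁻¹² m = 4740 fm.

λ = 4740 fm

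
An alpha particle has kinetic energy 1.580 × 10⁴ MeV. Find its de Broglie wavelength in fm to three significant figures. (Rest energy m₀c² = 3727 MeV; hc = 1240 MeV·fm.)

λ = 0.0647 fm

Total energy E = KE + m₀c² = 1.580 × 10⁴ + 3727 = 19527 MeV.
(pc)² = E² − (m₀c²)² = (19527)² − (3727)² = 3.674 × 10⁸ MeV², so pc = 1.917 × 10⁴ MeV.
λ = hc/(pc) = 1240 MeV·fm / 1.917 × 10⁴ MeV = 0.0647 fm.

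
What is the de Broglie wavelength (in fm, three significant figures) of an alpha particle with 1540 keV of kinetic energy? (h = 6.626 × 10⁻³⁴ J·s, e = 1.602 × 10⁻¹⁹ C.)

KE = 1540 keV = 2.467 × 10⁻¹³ J.
p = √(2mKE) = √(2 × 6.645 × 10⁻²⁷ × 2.467 × 10⁻¹³) = 5.726 × 10⁻²⁰ kg·m/s.
λ = h/p = 6.626 × 10⁻³⁴ / 5.726 × 10⁻²⁰ = 1.16 × 10⁻¹⁴ m = 11.6 fm.

λ = 11.6 fm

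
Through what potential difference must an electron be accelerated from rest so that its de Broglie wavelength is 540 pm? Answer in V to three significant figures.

p = h/λ = 6.626 × 10⁻³⁴ / 5.400 × 10⁻¹⁰ = 1.227 × 10⁻²⁴ kg·m/s.
KE = p²/(2m) = 8.264 × 10⁻¹⁹ J.
V = KE/e = 8.264 × 10⁻¹⁹ / (1.602 × 10⁻¹⁹) = 5.16 V.

V = 5.16 V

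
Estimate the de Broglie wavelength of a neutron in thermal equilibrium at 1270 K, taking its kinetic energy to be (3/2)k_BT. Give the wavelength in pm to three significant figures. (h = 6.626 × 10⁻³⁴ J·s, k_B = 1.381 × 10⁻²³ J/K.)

KE = (3/2)k_BT = 1.5 × 1.381 × 10⁻²³ × 1270 = 2.631 × 10⁻²⁰ J.
p = √(2mKE) = √(2 × 1.675 × 10⁻²⁷ × 2.631 × 10⁻²⁰) = 9.388 × 10⁻²⁴ kg·m/s.
λ = h/p = 7.06 × 10⁻¹¹ m = 70.6 pm.

λ = 70.6 pm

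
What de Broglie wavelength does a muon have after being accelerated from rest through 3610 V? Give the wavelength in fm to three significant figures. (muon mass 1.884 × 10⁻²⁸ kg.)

KE = eV = 1.602 × 10⁻¹⁹ × 3610 = 5.783 × 10⁻¹⁶ J.
p = √(2mKE) = √(2 × 1.884 × 10⁻²⁸ × 5.783 × 10⁻¹⁶) = 4.668 × 10⁻²² kg·m/s.
λ = h/p = 6.626 × 10⁻³⁴ / 4.668 × 10⁻²² = 1.42 × 10⁻¹² m = 1420 fm.

λ = 1420 fm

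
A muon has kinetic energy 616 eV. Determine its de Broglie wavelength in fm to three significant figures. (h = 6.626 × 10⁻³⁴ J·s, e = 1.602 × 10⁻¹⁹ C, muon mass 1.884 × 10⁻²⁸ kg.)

λ = 3440 fm

KE = 616 eV = 9.868 × 10⁻¹⁷ J.
p = √(2mKE) = √(2 × 1.884 × 10⁻²⁸ × 9.868 × 10⁻¹⁷) = 1.928 × 10⁻²² kg·m/s.
λ = h/p = 6.626 × 10⁻³⁴ / 1.928 × 10⁻²² = 3.44 × 10⁻¹² m = 3440 fm.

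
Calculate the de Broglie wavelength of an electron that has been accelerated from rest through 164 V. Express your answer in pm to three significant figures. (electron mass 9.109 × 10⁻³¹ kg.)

KE = eV = 1.602 × 10⁻¹⁹ × 164.0 = 2.627 × 10⁻¹⁷ J.
p = √(2mKE) = √(2 × 9.109 × 10⁻³¹ × 2.627 × 10⁻¹⁷) = 6.918 × 10⁻²⁴ kg·m/s.
λ = h/p = 6.626 × 10⁻³⁴ / 6.918 × 10⁻²⁴ = 9.58 × 10⁻¹¹ m = 95.8 pm.

λ = 95.8 pm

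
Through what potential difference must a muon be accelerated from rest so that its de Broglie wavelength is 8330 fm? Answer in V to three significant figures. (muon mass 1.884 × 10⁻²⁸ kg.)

p = h/λ = 6.626 × 10⁻³⁴ / 8.330 × 10⁻¹² = 7.954 × 10⁻²³ kg·m/s.
KE = p²/(2m) = 1.679 × 10⁻¹⁷ J.
V = KE/e = 1.679 × 10⁻¹⁷ / (1.602 × 10⁻¹⁹) = 105 V.

V = 105 V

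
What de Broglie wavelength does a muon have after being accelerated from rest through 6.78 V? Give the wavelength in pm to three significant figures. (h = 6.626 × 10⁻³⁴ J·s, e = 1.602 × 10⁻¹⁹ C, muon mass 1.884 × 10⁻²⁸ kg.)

λ = 32.8 pm

KE = eV = 1.602 × 10⁻¹⁹ × 6.780 = 1.086 × 10⁻¹⁸ J.
p = √(2mKE) = √(2 × 1.884 × 10⁻²⁸ × 1.086 × 10⁻¹⁸) = 2.023 × 10⁻²³ kg·m/s.
λ = h/p = 6.626 × 10⁻³⁴ / 2.023 × 10⁻²³ = 3.28 × 10⁻¹¹ m = 32.8 pm.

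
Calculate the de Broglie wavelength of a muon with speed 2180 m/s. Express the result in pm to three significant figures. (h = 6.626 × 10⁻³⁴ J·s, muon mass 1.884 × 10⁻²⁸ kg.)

p = mv = 1.884 × 10⁻²⁸ × 2180 = 4.107 × 10⁻²⁵ kg·m/s.
λ = h/p = 6.626 × 10⁻³⁴ / 4.107 × 10⁻²⁵ = 1.61 × 10⁻⁹ m = 1610 pm.

λ = 1610 pm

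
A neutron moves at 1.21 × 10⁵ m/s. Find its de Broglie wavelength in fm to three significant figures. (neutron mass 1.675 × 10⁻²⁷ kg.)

p = mv = 1.675 × 10⁻²⁷ × 1.21 × 10⁵ = 2.027 × 10⁻²² kg·m/s.
λ = h/p = 6.626 × 10⁻³⁴ / 2.027 × 10⁻²² = 3.27 × 10⁻¹² m = 3270 fm.

λ = 3270 fm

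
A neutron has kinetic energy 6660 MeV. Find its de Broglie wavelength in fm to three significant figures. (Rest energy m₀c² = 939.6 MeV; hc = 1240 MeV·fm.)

Total energy E = KE + m₀c² = 6660 + 939.6 = 7599.6 MeV.
(pc)² = E² − (m₀c²)² = (7599.6)² − (939.6)² = 5.687 × 10⁷ MeV², so pc = 7541 MeV.
λ = hc/(pc) = 1240 MeV·fm / 7541 MeV = 0.164 fm.

λ = 0.164 fm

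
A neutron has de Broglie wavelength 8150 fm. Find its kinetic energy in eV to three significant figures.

p = h/λ = 6.626 × 10⁻³⁴ / 8.150 × 10⁻¹² = 8.130 × 10⁻²³ kg·m/s.
KE = p²/(2m) = (8.130 × 10⁻²³)² / (2 × 1.675 × 10⁻²⁷) = 1.973 × 10⁻¹⁸ J = 12.3 eV.

KE = 12.3 eV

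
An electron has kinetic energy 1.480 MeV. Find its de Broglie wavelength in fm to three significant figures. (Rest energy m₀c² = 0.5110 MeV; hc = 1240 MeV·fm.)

Total energy E = KE + m₀c² = 1.480 + 0.5110 = 1.9910 MeV.
(pc)² = E² − (m₀c²)² = (1.9910)² − (0.5110)² = 3.703 MeV², so pc = 1.924 MeV.
λ = hc/(pc) = 1240 MeV·fm / 1.924 MeV = 644 fm.

λ = 644 fm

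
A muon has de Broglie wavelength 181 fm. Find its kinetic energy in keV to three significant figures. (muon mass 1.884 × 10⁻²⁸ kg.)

p = h/λ = 6.626 × 10⁻³⁴ / 1.810 × 10⁻¹³ = 3.661 × 10⁻²¹ kg·m/s.
KE = p²/(2m) = (3.661 × 10⁻²¹)² / (2 × 1.884 × 10⁻²⁸) = 3.557 × 10⁻¹⁴ J = 222 keV.

KE = 222 keV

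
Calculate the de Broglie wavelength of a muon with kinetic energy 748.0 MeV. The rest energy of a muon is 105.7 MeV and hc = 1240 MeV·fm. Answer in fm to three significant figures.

Total energy E = KE + m₀c² = 748.0 + 105.7 = 853.7 MeV.
(pc)² = E² − (m₀c²)² = (853.7)² − (105.7)² = 7.176 × 10⁵ MeV², so pc = 847.1 MeV.
λ = hc/(pc) = 1240 MeV·fm / 847.1 MeV = 1.46 fm.

λ = 1.46 fm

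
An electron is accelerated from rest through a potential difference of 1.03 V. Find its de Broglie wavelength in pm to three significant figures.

KE = eV = 1.602 × 10⁻¹⁹ × 1.030 = 1.650 × 10⁻¹⁹ J.
p = √(2mKE) = √(2 × 9.109 × 10⁻³¹ × 1.650 × 10⁻¹⁹) = 5.483 × 10⁻²⁵ kg·m/s.
λ = h/p = 6.626 × 10⁻³⁴ / 5.483 × 10⁻²⁵ = 1.21 × 10⁻⁹ m = 1210 pm.

λ = 1210 pm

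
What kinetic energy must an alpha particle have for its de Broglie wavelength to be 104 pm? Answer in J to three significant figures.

p = h/λ = 6.626 × 10⁻³⁴ / 1.040 × 10⁻¹⁰ = 6.371 × 10⁻²⁴ kg·m/s.
KE = p²/(2m) = (6.371 × 10⁻²⁴)² / (2 × 6.645 × 10⁻²⁷) = 3.054 × 10⁻²¹ J = 3.05 × 10⁻²¹ J.

KE = 3.05 × 10⁻²¹ J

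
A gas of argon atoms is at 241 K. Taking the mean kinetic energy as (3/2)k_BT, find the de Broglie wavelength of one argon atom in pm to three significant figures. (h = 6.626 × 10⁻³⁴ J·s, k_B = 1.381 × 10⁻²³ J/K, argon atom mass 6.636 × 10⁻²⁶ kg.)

λ = 25.7 pm

KE = (3/2)k_BT = 1.5 × 1.381 × 10⁻²³ × 241 = 4.992 × 10⁻²¹ J.
p = √(2mKE) = √(2 × 6.636 × 10⁻²⁶ × 4.992 × 10⁻²¹) = 2.574 × 10⁻²³ kg·m/s.
λ = h/p = 2.57 × 10⁻¹¹ m = 25.7 pm.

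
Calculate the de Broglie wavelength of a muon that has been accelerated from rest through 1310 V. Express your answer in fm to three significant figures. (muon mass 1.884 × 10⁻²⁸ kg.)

λ = 2360 fm

KE = eV = 1.602 × 10⁻¹⁹ × 1310 = 2.099 × 10⁻¹⁶ J.
p = √(2mKE) = √(2 × 1.884 × 10⁻²⁸ × 2.099 × 10⁻¹⁶) = 2.812 × 10⁻²² kg·m/s.
λ = h/p = 6.626 × 10⁻³⁴ / 2.812 × 10⁻²² = 2.36 × 10⁻¹² m = 2360 fm.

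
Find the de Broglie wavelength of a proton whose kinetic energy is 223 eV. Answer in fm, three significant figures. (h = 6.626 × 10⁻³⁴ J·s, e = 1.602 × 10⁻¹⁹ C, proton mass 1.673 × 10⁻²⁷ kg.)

λ = 1920 fm

KE = 223 eV = 3.572 × 10⁻¹⁷ J.
p = √(2mKE) = √(2 × 1.673 × 10⁻²⁷ × 3.572 × 10⁻¹⁷) = 3.457 × 10⁻²² kg·m/s.
λ = h/p = 6.626 × 10⁻³⁴ / 3.457 × 10⁻²² = 1.92 × 10⁻¹² m = 1920 fm.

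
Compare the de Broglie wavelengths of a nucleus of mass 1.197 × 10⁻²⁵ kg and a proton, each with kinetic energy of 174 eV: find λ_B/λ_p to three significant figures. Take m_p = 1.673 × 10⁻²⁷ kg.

At fixed KE, p = √(2mKE) so λ = h/p ∝ 1/√m.
λ_B/λ_p = √(m_p/m_B) = √(1.673 × 10⁻²⁷/1.197 × 10⁻²⁵) = √(0.01398) = 0.118.

λ_B/λ_p = 0.118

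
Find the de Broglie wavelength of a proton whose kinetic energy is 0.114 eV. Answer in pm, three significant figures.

KE = 0.114 eV = 1.826 × 10⁻²⁰ J.
p = √(2mKE) = √(2 × 1.673 × 10⁻²⁷ × 1.826 × 10⁻²⁰) = 7.817 × 10⁻²⁴ kg·m/s.
λ = h/p = 6.626 × 10⁻³⁴ / 7.817 × 10⁻²⁴ = 8.48 × 10⁻¹¹ m = 84.8 pm.

λ = 84.8 pm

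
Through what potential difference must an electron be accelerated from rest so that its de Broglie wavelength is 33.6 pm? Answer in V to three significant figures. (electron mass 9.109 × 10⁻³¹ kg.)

V = 1330 V

p = h/λ = 6.626 × 10⁻³⁴ / 3.360 × 10⁻¹¹ = 1.972 × 10⁻²³ kg·m/s.
KE = p²/(2m) = 2.135 × 10⁻¹⁶ J.
V = KE/e = 2.135 × 10⁻¹⁶ / (1.602 × 10⁻¹⁹) = 1330 V.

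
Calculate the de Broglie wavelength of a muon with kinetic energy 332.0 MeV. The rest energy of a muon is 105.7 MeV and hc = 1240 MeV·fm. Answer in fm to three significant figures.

Total energy E = KE + m₀c² = 332.0 + 105.7 = 437.7 MeV.
(pc)² = E² − (m₀c²)² = (437.7)² − (105.7)² = 1.804 × 10⁵ MeV², so pc = 424.7 MeV.
λ = hc/(pc) = 1240 MeV·fm / 424.7 MeV = 2.92 fm.

λ = 2.92 fm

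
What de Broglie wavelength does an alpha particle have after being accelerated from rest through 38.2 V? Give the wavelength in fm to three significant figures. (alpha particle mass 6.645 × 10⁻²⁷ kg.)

KE = 2eV = 2 × 1.602 × 10⁻¹⁹ × 38.20 = 1.224 × 10⁻¹⁷ J.
p = √(2mKE) = √(2 × 6.645 × 10⁻²⁷ × 1.224 × 10⁻¹⁷) = 4.033 × 10⁻²² kg·m/s.
λ = h/p = 6.626 × 10⁻³⁴ / 4.033 × 10⁻²² = 1.64 × 10⁻¹² m = 1640 fm.

λ = 1640 fm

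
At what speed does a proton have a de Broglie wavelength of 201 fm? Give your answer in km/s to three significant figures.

v = 1970 km/s

p = h/λ = 6.626 × 10⁻³⁴ / 2.010 × 10⁻¹³ = 3.297 × 10⁻²¹ kg·m/s.
v = p/m = 3.297 × 10⁻²¹ / 1.673 × 10⁻²⁷ = 1.97 × 10⁶ m/s = 1970 km/s.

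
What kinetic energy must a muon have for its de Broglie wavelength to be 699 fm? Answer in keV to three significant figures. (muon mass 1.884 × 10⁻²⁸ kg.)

KE = 14.9 keV

p = h/λ = 6.626 × 10⁻³⁴ / 6.990 × 10⁻¹³ = 9.479 × 10⁻²² kg·m/s.
KE = p²/(2m) = (9.479 × 10⁻²²)² / (2 × 1.884 × 10⁻²⁸) = 2.385 × 10⁻¹⁵ J = 14.9 keV.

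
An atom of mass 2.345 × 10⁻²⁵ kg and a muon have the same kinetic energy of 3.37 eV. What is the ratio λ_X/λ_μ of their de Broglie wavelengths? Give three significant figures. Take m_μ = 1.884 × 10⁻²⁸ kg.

At fixed KE, p = √(2mKE) so λ = h/p ∝ 1/√m.
λ_X/λ_μ = √(m_μ/m_X) = √(1.884 × 10⁻²⁸/2.345 × 10⁻²⁵) = √(8.034 × 10⁻⁴) = 0.0283.

λ_X/λ_μ = 0.0283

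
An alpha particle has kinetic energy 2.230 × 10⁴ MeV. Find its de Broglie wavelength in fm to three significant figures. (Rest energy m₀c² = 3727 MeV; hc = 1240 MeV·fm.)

λ = 0.0481 fm

Total energy E = KE + m₀c² = 2.230 × 10⁴ + 3727 = 26027 MeV.
(pc)² = E² − (m₀c²)² = (26027)² − (3727)² = 6.635 × 10⁸ MeV², so pc = 2.576 × 10⁴ MeV.
λ = hc/(pc) = 1240 MeV·fm / 2.576 × 10⁴ MeV = 0.0481 fm.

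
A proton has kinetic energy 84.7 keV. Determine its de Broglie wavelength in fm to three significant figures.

KE = 84.7 keV = 1.357 × 10⁻¹⁴ J.
p = √(2mKE) = √(2 × 1.673 × 10⁻²⁷ × 1.357 × 10⁻¹⁴) = 6.738 × 10⁻²¹ kg·m/s.
λ = h/p = 6.626 × 10⁻³⁴ / 6.738 × 10⁻²¹ = 9.83 × 10⁻¹⁴ m = 98.3 fm.

λ = 98.3 fm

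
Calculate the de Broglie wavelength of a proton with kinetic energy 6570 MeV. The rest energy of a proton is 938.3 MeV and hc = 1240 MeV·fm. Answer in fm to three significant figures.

Total energy E = KE + m₀c² = 6570 + 938.3 = 7508.3 MeV.
(pc)² = E² − (m₀c²)² = (7508.3)² − (938.3)² = 5.549 × 10⁷ MeV², so pc = 7449 MeV.
λ = hc/(pc) = 1240 MeV·fm / 7449 MeV = 0.166 fm.

λ = 0.166 fm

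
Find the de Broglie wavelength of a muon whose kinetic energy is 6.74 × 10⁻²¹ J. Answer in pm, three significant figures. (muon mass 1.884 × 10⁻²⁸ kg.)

p = √(2mKE) = √(2 × 1.884 × 10⁻²⁸ × 6.740 × 10⁻²¹) = 1.594 × 10⁻²⁴ kg·m/s.
λ = h/p = 6.626 × 10⁻³⁴ / 1.594 × 10⁻²⁴ = 4.16 × 10⁻¹⁰ m = 416 pm.

λ = 416 pm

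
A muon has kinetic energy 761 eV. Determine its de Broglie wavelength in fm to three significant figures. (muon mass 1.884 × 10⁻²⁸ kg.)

λ = 3090 fm

KE = 761 eV = 1.219 × 10⁻¹⁶ J.
p = √(2mKE) = √(2 × 1.884 × 10⁻²⁸ × 1.219 × 10⁻¹⁶) = 2.143 × 10⁻²² kg·m/s.
λ = h/p = 6.626 × 10⁻³⁴ / 2.143 × 10⁻²² = 3.09 × 10⁻¹² m = 3090 fm.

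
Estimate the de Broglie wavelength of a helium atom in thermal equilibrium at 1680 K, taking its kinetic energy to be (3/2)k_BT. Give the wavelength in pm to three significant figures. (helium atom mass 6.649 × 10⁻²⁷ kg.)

λ = 30.8 pm

KE = (3/2)k_BT = 1.5 × 1.381 × 10⁻²³ × 1680 = 3.480 × 10⁻²⁰ J.
p = √(2mKE) = √(2 × 6.649 × 10⁻²⁷ × 3.480 × 10⁻²⁰) = 2.151 × 10⁻²³ kg·m/s.
λ = h/p = 3.08 × 10⁻¹¹ m = 30.8 pm.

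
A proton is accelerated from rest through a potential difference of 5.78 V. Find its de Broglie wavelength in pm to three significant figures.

λ = 11.9 pm

KE = eV = 1.602 × 10⁻¹⁹ × 5.780 = 9.260 × 10⁻¹⁹ J.
p = √(2mKE) = √(2 × 1.673 × 10⁻²⁷ × 9.260 × 10⁻¹⁹) = 5.566 × 10⁻²³ kg·m/s.
λ = h/p = 6.626 × 10⁻³⁴ / 5.566 × 10⁻²³ = 1.19 × 10⁻¹¹ m = 11.9 pm.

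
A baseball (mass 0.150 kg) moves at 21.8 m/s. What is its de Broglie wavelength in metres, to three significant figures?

λ = 2.03 × 10⁻³⁴ m

p = mv = 0.150 × 21.8 = 3.270 kg·m/s.
λ = h/p = 6.626 × 10⁻³⁴ / 3.270 = 2.03 × 10⁻³⁴ m.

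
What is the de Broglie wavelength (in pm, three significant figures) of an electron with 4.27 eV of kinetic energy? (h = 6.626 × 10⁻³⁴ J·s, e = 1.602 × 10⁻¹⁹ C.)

λ = 594 pm

KE = 4.27 eV = 6.841 × 10⁻¹⁹ J.
p = √(2mKE) = √(2 × 9.109 × 10⁻³¹ × 6.841 × 10⁻¹⁹) = 1.116 × 10⁻²⁴ kg·m/s.
λ = h/p = 6.626 × 10⁻³⁴ / 1.116 × 10⁻²⁴ = 5.94 × 10⁻¹⁰ m = 594 pm.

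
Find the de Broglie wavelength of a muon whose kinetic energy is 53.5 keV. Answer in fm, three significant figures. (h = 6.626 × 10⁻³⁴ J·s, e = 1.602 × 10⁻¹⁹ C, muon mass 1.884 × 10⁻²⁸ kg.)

λ = 369 fm

KE = 53.5 keV = 8.571 × 10⁻¹⁵ J.
p = √(2mKE) = √(2 × 1.884 × 10⁻²⁸ × 8.571 × 10⁻¹⁵) = 1.797 × 10⁻²¹ kg·m/s.
λ = h/p = 6.626 × 10⁻³⁴ / 1.797 × 10⁻²¹ = 3.69 × 10⁻¹³ m = 369 fm.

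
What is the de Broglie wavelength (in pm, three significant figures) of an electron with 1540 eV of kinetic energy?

λ = 31.3 pm

KE = 1540 eV = 2.467 × 10⁻¹⁶ J.
p = √(2mKE) = √(2 × 9.109 × 10⁻³¹ × 2.467 × 10⁻¹⁶) = 2.120 × 10⁻²³ kg·m/s.
λ = h/p = 6.626 × 10⁻³⁴ / 2.120 × 10⁻²³ = 3.13 × 10⁻¹¹ m = 31.3 pm.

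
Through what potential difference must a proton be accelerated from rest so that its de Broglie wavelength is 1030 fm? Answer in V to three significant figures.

p = h/λ = 6.626 × 10⁻³⁴ / 1.030 × 10⁻¹² = 6.433 × 10⁻²² kg·m/s.
KE = p²/(2m) = 1.237 × 10⁻¹⁶ J.
V = KE/e = 1.237 × 10⁻¹⁶ / (1.602 × 10⁻¹⁹) = 772 V.

V = 772 V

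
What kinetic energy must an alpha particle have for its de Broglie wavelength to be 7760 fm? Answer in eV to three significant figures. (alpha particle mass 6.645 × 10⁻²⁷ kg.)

KE = 3.42 eV

p = h/λ = 6.626 × 10⁻³⁴ / 7.760 × 10⁻¹² = 8.539 × 10⁻²³ kg·m/s.
KE = p²/(2m) = (8.539 × 10⁻²³)² / (2 × 6.645 × 10⁻²⁷) = 5.486 × 10⁻¹⁹ J = 3.42 eV.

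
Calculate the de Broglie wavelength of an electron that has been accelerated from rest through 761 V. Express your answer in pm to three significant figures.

KE = eV = 1.602 × 10⁻¹⁹ × 761.0 = 1.219 × 10⁻¹⁶ J.
p = √(2mKE) = √(2 × 9.109 × 10⁻³¹ × 1.219 × 10⁻¹⁶) = 1.490 × 10⁻²³ kg·m/s.
λ = h/p = 6.626 × 10⁻³⁴ / 1.490 × 10⁻²³ = 4.45 × 10⁻¹¹ m = 44.5 pm.

λ = 44.5 pm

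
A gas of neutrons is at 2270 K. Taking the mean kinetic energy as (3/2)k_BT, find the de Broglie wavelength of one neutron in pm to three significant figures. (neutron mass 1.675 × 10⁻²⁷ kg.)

KE = (3/2)k_BT = 1.5 × 1.381 × 10⁻²³ × 2270 = 4.702 × 10⁻²⁰ J.
p = √(2mKE) = √(2 × 1.675 × 10⁻²⁷ × 4.702 × 10⁻²⁰) = 1.255 × 10⁻²³ kg·m/s.
λ = h/p = 5.28 × 10⁻¹¹ m = 52.8 pm.

λ = 52.8 pm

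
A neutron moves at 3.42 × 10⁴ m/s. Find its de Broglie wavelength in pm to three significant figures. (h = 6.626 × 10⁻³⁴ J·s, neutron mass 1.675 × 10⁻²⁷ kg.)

p = mv = 1.675 × 10⁻²⁷ × 3.42 × 10⁴ = 5.729 × 10⁻²³ kg·m/s.
λ = h/p = 6.626 × 10⁻³⁴ / 5.729 × 10⁻²³ = 1.16 × 10⁻¹¹ m = 11.6 pm.

λ = 11.6 pm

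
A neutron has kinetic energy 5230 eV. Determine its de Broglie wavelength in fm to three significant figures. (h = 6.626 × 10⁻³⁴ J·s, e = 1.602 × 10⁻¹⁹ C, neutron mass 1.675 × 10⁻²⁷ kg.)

λ = 396 fm

KE = 5230 eV = 8.378 × 10⁻¹⁶ J.
p = √(2mKE) = √(2 × 1.675 × 10⁻²⁷ × 8.378 × 10⁻¹⁶) = 1.675 × 10⁻²¹ kg·m/s.
λ = h/p = 6.626 × 10⁻³⁴ / 1.675 × 10⁻²¹ = 3.96 × 10⁻¹³ m = 396 fm.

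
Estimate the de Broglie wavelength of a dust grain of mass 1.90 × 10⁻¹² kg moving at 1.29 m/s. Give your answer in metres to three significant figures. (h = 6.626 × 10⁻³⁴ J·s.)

λ = 2.70 × 10⁻²² m

p = mv = 1.90 × 10⁻¹² × 1.29 = 2.451 × 10⁻¹² kg·m/s.
λ = h/p = 6.626 × 10⁻³⁴ / 2.451 × 10⁻¹² = 2.70 × 10⁻²² m.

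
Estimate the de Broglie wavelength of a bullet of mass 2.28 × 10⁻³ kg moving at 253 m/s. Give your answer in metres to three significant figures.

p = mv = 2.28 × 10⁻³ × 253 = 5.768 × 10⁻¹ kg·m/s.
λ = h/p = 6.626 × 10⁻³⁴ / 5.768 × 10⁻¹ = 1.15 × 10⁻³³ m.

λ = 1.15 × 10⁻³³ m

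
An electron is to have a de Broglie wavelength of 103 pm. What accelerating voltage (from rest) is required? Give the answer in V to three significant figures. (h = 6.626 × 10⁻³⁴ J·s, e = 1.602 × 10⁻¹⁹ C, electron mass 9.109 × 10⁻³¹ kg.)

p = h/λ = 6.626 × 10⁻³⁴ / 1.030 × 10⁻¹⁰ = 6.433 × 10⁻²⁴ kg·m/s.
KE = p²/(2m) = 2.272 × 10⁻¹⁷ J.
V = KE/e = 2.272 × 10⁻¹⁷ / (1.602 × 10⁻¹⁹) = 142 V.

V = 142 V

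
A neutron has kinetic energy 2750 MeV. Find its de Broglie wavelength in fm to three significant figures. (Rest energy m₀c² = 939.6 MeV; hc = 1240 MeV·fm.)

λ = 0.348 fm

Total energy E = KE + m₀c² = 2750 + 939.6 = 3689.6 MeV.
(pc)² = E² − (m₀c²)² = (3689.6)² − (939.6)² = 1.273 × 10⁷ MeV², so pc = 3568 MeV.
λ = hc/(pc) = 1240 MeV·fm / 3568 MeV = 0.348 fm.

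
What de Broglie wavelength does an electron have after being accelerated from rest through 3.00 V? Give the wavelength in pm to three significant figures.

λ = 708 pm

KE = eV = 1.602 × 10⁻¹⁹ × 3.000 = 4.806 × 10⁻¹⁹ J.
p = √(2mKE) = √(2 × 9.109 × 10⁻³¹ × 4.806 × 10⁻¹⁹) = 9.357 × 10⁻²⁵ kg·m/s.
λ = h/p = 6.626 × 10⁻³⁴ / 9.357 × 10⁻²⁵ = 7.08 × 10⁻¹⁰ m = 708 pm.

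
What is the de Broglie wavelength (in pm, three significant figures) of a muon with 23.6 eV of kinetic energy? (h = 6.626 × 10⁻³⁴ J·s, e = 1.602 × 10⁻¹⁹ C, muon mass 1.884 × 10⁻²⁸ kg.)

KE = 23.6 eV = 3.781 × 10⁻¹⁸ J.
p = √(2mKE) = √(2 × 1.884 × 10⁻²⁸ × 3.781 × 10⁻¹⁸) = 3.774 × 10⁻²³ kg·m/s.
λ = h/p = 6.626 × 10⁻³⁴ / 3.774 × 10⁻²³ = 1.76 × 10⁻¹¹ m = 17.6 pm.

λ = 17.6 pm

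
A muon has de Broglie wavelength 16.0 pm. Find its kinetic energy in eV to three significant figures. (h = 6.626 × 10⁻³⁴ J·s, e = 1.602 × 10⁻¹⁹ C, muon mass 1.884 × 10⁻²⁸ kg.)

p = h/λ = 6.626 × 10⁻³⁴ / 1.600 × 10⁻¹¹ = 4.141 × 10⁻²³ kg·m/s.
KE = p²/(2m) = (4.141 × 10⁻²³)² / (2 × 1.884 × 10⁻²⁸) = 4.551 × 10⁻¹⁸ J = 28.4 eV.

KE = 28.4 eV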